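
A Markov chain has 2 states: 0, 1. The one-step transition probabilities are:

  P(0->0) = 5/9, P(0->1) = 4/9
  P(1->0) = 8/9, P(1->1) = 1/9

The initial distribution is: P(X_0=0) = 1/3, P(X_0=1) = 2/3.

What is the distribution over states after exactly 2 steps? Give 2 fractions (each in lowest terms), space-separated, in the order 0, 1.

Answer: 17/27 10/27

Derivation:
Propagating the distribution step by step (d_{t+1} = d_t * P):
d_0 = (0=1/3, 1=2/3)
  d_1[0] = 1/3*5/9 + 2/3*8/9 = 7/9
  d_1[1] = 1/3*4/9 + 2/3*1/9 = 2/9
d_1 = (0=7/9, 1=2/9)
  d_2[0] = 7/9*5/9 + 2/9*8/9 = 17/27
  d_2[1] = 7/9*4/9 + 2/9*1/9 = 10/27
d_2 = (0=17/27, 1=10/27)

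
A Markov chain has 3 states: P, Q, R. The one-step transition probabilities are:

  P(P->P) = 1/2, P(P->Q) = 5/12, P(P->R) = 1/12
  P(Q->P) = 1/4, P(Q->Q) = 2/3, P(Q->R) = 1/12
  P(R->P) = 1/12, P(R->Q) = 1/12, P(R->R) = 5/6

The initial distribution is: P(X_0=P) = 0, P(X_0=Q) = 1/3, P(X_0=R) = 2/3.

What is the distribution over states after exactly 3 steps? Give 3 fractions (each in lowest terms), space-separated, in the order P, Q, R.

Answer: 121/576 91/288 91/192

Derivation:
Propagating the distribution step by step (d_{t+1} = d_t * P):
d_0 = (P=0, Q=1/3, R=2/3)
  d_1[P] = 0*1/2 + 1/3*1/4 + 2/3*1/12 = 5/36
  d_1[Q] = 0*5/12 + 1/3*2/3 + 2/3*1/12 = 5/18
  d_1[R] = 0*1/12 + 1/3*1/12 + 2/3*5/6 = 7/12
d_1 = (P=5/36, Q=5/18, R=7/12)
  d_2[P] = 5/36*1/2 + 5/18*1/4 + 7/12*1/12 = 3/16
  d_2[Q] = 5/36*5/12 + 5/18*2/3 + 7/12*1/12 = 7/24
  d_2[R] = 5/36*1/12 + 5/18*1/12 + 7/12*5/6 = 25/48
d_2 = (P=3/16, Q=7/24, R=25/48)
  d_3[P] = 3/16*1/2 + 7/24*1/4 + 25/48*1/12 = 121/576
  d_3[Q] = 3/16*5/12 + 7/24*2/3 + 25/48*1/12 = 91/288
  d_3[R] = 3/16*1/12 + 7/24*1/12 + 25/48*5/6 = 91/192
d_3 = (P=121/576, Q=91/288, R=91/192)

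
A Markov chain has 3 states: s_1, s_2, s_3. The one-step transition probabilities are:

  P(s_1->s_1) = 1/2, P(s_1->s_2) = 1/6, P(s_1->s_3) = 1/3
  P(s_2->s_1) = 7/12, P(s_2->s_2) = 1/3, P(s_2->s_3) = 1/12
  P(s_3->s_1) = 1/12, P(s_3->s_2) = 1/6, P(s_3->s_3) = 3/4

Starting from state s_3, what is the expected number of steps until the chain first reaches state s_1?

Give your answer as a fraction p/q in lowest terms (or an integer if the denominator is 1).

Let h_i = expected steps to first reach s_1 from state i.
Boundary: h_s_1 = 0.
First-step equations for the other states:
  h_s_2 = 1 + 7/12*h_s_1 + 1/3*h_s_2 + 1/12*h_s_3
  h_s_3 = 1 + 1/12*h_s_1 + 1/6*h_s_2 + 3/4*h_s_3

Substituting h_s_1 = 0 and rearranging gives the linear system (I - Q) h = 1:
  [2/3, -1/12] . (h_s_2, h_s_3) = 1
  [-1/6, 1/4] . (h_s_2, h_s_3) = 1

Solving yields:
  h_s_2 = 24/11
  h_s_3 = 60/11

Starting state is s_3, so the expected hitting time is h_s_3 = 60/11.

Answer: 60/11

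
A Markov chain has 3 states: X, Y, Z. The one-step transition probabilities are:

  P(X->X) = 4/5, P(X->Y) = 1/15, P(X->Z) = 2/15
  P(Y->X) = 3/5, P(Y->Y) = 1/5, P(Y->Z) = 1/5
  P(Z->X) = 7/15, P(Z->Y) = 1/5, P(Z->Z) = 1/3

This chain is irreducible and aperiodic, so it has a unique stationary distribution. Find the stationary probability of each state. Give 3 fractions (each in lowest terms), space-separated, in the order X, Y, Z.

The stationary distribution satisfies pi = pi * P, i.e.:
  pi_X = 4/5*pi_X + 3/5*pi_Y + 7/15*pi_Z
  pi_Y = 1/15*pi_X + 1/5*pi_Y + 1/5*pi_Z
  pi_Z = 2/15*pi_X + 1/5*pi_Y + 1/3*pi_Z
with normalization: pi_X + pi_Y + pi_Z = 1.

Using the first 2 balance equations plus normalization, the linear system A*pi = b is:
  [-1/5, 3/5, 7/15] . pi = 0
  [1/15, -4/5, 1/5] . pi = 0
  [1, 1, 1] . pi = 1

Solving yields:
  pi_X = 111/154
  pi_Y = 8/77
  pi_Z = 27/154

Verification (pi * P):
  111/154*4/5 + 8/77*3/5 + 27/154*7/15 = 111/154 = pi_X  (ok)
  111/154*1/15 + 8/77*1/5 + 27/154*1/5 = 8/77 = pi_Y  (ok)
  111/154*2/15 + 8/77*1/5 + 27/154*1/3 = 27/154 = pi_Z  (ok)

Answer: 111/154 8/77 27/154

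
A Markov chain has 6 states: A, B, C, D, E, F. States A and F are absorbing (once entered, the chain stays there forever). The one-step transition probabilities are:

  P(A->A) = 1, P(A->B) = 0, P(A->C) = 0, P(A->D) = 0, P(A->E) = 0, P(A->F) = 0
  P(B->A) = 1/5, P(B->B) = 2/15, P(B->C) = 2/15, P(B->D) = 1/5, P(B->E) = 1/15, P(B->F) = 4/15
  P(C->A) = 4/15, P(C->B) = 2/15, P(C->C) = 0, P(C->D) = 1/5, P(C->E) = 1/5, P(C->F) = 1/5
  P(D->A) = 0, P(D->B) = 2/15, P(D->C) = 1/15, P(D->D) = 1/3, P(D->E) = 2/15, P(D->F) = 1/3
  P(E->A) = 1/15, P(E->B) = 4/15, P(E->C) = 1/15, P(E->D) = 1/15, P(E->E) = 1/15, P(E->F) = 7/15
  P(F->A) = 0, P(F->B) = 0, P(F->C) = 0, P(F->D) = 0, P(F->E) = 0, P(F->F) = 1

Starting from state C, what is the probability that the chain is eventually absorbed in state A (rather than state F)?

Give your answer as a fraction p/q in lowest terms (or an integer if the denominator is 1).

Let a_i = P(absorbed in A | start in state i).
Boundary conditions: a_A = 1, a_F = 0.
For each transient state i, a_i = sum_j P(i->j) * a_j:
  a_B = 1/5*a_A + 2/15*a_B + 2/15*a_C + 1/5*a_D + 1/15*a_E + 4/15*a_F
  a_C = 4/15*a_A + 2/15*a_B + 0*a_C + 1/5*a_D + 1/5*a_E + 1/5*a_F
  a_D = 0*a_A + 2/15*a_B + 1/15*a_C + 1/3*a_D + 2/15*a_E + 1/3*a_F
  a_E = 1/15*a_A + 4/15*a_B + 1/15*a_C + 1/15*a_D + 1/15*a_E + 7/15*a_F

Substituting a_A = 1 and a_F = 0, rearrange to (I - Q) a = r where r[i] = P(i -> A):
  [13/15, -2/15, -1/5, -1/15] . (a_B, a_C, a_D, a_E) = 1/5
  [-2/15, 1, -1/5, -1/5] . (a_B, a_C, a_D, a_E) = 4/15
  [-2/15, -1/15, 2/3, -2/15] . (a_B, a_C, a_D, a_E) = 0
  [-4/15, -1/15, -1/15, 14/15] . (a_B, a_C, a_D, a_E) = 1/15

Solving yields:
  a_B = 7625/22457
  a_C = 8594/22457
  a_D = 3311/22457
  a_E = 4633/22457

Starting state is C, so the absorption probability is a_C = 8594/22457.

Answer: 8594/22457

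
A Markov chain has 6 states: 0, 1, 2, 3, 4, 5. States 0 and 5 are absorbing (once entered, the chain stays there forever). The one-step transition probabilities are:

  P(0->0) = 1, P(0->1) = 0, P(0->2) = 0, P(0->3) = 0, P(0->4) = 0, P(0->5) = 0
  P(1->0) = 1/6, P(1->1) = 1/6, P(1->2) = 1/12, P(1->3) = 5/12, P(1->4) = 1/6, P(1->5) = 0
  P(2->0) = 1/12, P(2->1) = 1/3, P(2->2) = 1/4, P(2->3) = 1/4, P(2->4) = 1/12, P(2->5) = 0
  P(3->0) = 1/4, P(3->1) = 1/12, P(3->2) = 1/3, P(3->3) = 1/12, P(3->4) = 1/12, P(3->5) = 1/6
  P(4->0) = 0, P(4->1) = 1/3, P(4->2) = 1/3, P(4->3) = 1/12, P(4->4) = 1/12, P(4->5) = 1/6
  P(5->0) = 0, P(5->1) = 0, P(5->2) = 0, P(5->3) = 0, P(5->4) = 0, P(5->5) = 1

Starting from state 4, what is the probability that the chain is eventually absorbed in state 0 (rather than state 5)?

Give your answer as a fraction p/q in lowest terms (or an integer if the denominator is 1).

Let a_i = P(absorbed in 0 | start in state i).
Boundary conditions: a_0 = 1, a_5 = 0.
For each transient state i, a_i = sum_j P(i->j) * a_j:
  a_1 = 1/6*a_0 + 1/6*a_1 + 1/12*a_2 + 5/12*a_3 + 1/6*a_4 + 0*a_5
  a_2 = 1/12*a_0 + 1/3*a_1 + 1/4*a_2 + 1/4*a_3 + 1/12*a_4 + 0*a_5
  a_3 = 1/4*a_0 + 1/12*a_1 + 1/3*a_2 + 1/12*a_3 + 1/12*a_4 + 1/6*a_5
  a_4 = 0*a_0 + 1/3*a_1 + 1/3*a_2 + 1/12*a_3 + 1/12*a_4 + 1/6*a_5

Substituting a_0 = 1 and a_5 = 0, rearrange to (I - Q) a = r where r[i] = P(i -> 0):
  [5/6, -1/12, -5/12, -1/6] . (a_1, a_2, a_3, a_4) = 1/6
  [-1/3, 3/4, -1/4, -1/12] . (a_1, a_2, a_3, a_4) = 1/12
  [-1/12, -1/3, 11/12, -1/12] . (a_1, a_2, a_3, a_4) = 1/4
  [-1/3, -1/3, -1/12, 11/12] . (a_1, a_2, a_3, a_4) = 0

Solving yields:
  a_1 = 1295/1831
  a_2 = 1289/1831
  a_3 = 1181/1831
  a_4 = 1047/1831

Starting state is 4, so the absorption probability is a_4 = 1047/1831.

Answer: 1047/1831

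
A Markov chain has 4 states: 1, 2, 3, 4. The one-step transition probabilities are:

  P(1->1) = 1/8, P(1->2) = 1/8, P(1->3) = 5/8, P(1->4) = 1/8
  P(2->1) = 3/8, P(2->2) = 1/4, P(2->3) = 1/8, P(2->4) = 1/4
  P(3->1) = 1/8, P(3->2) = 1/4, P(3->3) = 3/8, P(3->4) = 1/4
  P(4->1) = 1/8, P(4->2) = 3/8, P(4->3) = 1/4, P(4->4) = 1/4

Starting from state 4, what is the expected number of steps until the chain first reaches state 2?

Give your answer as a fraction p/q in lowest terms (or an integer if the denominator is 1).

Answer: 448/135

Derivation:
Let h_i = expected steps to first reach 2 from state i.
Boundary: h_2 = 0.
First-step equations for the other states:
  h_1 = 1 + 1/8*h_1 + 1/8*h_2 + 5/8*h_3 + 1/8*h_4
  h_3 = 1 + 1/8*h_1 + 1/4*h_2 + 3/8*h_3 + 1/4*h_4
  h_4 = 1 + 1/8*h_1 + 3/8*h_2 + 1/4*h_3 + 1/4*h_4

Substituting h_2 = 0 and rearranging gives the linear system (I - Q) h = 1:
  [7/8, -5/8, -1/8] . (h_1, h_3, h_4) = 1
  [-1/8, 5/8, -1/4] . (h_1, h_3, h_4) = 1
  [-1/8, -1/4, 3/4] . (h_1, h_3, h_4) = 1

Solving yields:
  h_1 = 584/135
  h_3 = 512/135
  h_4 = 448/135

Starting state is 4, so the expected hitting time is h_4 = 448/135.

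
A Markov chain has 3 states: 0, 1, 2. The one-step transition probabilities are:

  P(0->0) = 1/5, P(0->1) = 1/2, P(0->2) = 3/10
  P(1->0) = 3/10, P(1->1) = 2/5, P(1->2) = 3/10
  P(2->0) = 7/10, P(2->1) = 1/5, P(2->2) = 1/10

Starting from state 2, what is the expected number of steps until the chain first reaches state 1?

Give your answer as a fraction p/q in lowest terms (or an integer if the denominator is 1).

Answer: 50/17

Derivation:
Let h_i = expected steps to first reach 1 from state i.
Boundary: h_1 = 0.
First-step equations for the other states:
  h_0 = 1 + 1/5*h_0 + 1/2*h_1 + 3/10*h_2
  h_2 = 1 + 7/10*h_0 + 1/5*h_1 + 1/10*h_2

Substituting h_1 = 0 and rearranging gives the linear system (I - Q) h = 1:
  [4/5, -3/10] . (h_0, h_2) = 1
  [-7/10, 9/10] . (h_0, h_2) = 1

Solving yields:
  h_0 = 40/17
  h_2 = 50/17

Starting state is 2, so the expected hitting time is h_2 = 50/17.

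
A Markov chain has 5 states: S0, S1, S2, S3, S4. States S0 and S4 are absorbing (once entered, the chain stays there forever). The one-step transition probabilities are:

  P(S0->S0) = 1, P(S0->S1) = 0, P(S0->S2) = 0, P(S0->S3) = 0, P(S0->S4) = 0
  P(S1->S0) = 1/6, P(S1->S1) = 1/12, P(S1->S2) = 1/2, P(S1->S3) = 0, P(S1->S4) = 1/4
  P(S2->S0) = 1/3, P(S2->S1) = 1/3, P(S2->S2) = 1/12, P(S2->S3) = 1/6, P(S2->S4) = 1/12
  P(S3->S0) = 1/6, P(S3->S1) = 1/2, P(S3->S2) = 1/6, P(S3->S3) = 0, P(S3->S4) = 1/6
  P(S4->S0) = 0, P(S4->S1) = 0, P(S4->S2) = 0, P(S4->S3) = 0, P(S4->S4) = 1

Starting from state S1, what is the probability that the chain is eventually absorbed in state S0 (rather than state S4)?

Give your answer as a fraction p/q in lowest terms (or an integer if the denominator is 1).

Answer: 71/131

Derivation:
Let a_i = P(absorbed in S0 | start in state i).
Boundary conditions: a_S0 = 1, a_S4 = 0.
For each transient state i, a_i = sum_j P(i->j) * a_j:
  a_S1 = 1/6*a_S0 + 1/12*a_S1 + 1/2*a_S2 + 0*a_S3 + 1/4*a_S4
  a_S2 = 1/3*a_S0 + 1/3*a_S1 + 1/12*a_S2 + 1/6*a_S3 + 1/12*a_S4
  a_S3 = 1/6*a_S0 + 1/2*a_S1 + 1/6*a_S2 + 0*a_S3 + 1/6*a_S4

Substituting a_S0 = 1 and a_S4 = 0, rearrange to (I - Q) a = r where r[i] = P(i -> S0):
  [11/12, -1/2, 0] . (a_S1, a_S2, a_S3) = 1/6
  [-1/3, 11/12, -1/6] . (a_S1, a_S2, a_S3) = 1/3
  [-1/2, -1/6, 1] . (a_S1, a_S2, a_S3) = 1/6

Solving yields:
  a_S1 = 71/131
  a_S2 = 173/262
  a_S3 = 287/524

Starting state is S1, so the absorption probability is a_S1 = 71/131.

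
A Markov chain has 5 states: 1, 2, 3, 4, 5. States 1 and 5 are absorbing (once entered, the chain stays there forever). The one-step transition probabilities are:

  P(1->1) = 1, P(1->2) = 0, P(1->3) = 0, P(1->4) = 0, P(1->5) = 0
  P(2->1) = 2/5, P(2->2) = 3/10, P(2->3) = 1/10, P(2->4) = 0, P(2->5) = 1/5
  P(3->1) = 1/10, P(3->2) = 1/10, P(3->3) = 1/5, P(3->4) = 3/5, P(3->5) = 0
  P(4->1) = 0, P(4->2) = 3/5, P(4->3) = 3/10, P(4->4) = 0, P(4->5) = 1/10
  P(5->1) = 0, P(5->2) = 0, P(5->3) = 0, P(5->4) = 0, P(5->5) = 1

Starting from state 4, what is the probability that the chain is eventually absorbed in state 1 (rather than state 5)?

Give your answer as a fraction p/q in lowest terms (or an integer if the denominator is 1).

Answer: 231/388

Derivation:
Let a_i = P(absorbed in 1 | start in state i).
Boundary conditions: a_1 = 1, a_5 = 0.
For each transient state i, a_i = sum_j P(i->j) * a_j:
  a_2 = 2/5*a_1 + 3/10*a_2 + 1/10*a_3 + 0*a_4 + 1/5*a_5
  a_3 = 1/10*a_1 + 1/10*a_2 + 1/5*a_3 + 3/5*a_4 + 0*a_5
  a_4 = 0*a_1 + 3/5*a_2 + 3/10*a_3 + 0*a_4 + 1/10*a_5

Substituting a_1 = 1 and a_5 = 0, rearrange to (I - Q) a = r where r[i] = P(i -> 1):
  [7/10, -1/10, 0] . (a_2, a_3, a_4) = 2/5
  [-1/10, 4/5, -3/5] . (a_2, a_3, a_4) = 1/10
  [-3/5, -3/10, 1] . (a_2, a_3, a_4) = 0

Solving yields:
  a_2 = 129/194
  a_3 = 127/194
  a_4 = 231/388

Starting state is 4, so the absorption probability is a_4 = 231/388.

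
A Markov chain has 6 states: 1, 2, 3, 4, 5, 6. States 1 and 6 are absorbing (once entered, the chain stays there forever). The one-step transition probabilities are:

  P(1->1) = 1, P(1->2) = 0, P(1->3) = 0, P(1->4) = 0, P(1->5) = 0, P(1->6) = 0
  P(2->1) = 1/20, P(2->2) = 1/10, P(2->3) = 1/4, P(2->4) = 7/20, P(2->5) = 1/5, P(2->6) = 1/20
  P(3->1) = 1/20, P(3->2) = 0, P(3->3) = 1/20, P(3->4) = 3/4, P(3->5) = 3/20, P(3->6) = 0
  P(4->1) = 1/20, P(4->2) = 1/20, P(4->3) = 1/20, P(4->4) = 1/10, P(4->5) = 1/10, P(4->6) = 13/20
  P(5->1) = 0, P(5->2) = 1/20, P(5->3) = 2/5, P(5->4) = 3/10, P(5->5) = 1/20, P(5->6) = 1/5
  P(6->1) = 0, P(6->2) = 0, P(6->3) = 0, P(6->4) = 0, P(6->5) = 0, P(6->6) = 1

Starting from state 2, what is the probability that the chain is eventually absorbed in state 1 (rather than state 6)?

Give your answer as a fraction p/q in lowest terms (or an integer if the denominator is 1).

Let a_i = P(absorbed in 1 | start in state i).
Boundary conditions: a_1 = 1, a_6 = 0.
For each transient state i, a_i = sum_j P(i->j) * a_j:
  a_2 = 1/20*a_1 + 1/10*a_2 + 1/4*a_3 + 7/20*a_4 + 1/5*a_5 + 1/20*a_6
  a_3 = 1/20*a_1 + 0*a_2 + 1/20*a_3 + 3/4*a_4 + 3/20*a_5 + 0*a_6
  a_4 = 1/20*a_1 + 1/20*a_2 + 1/20*a_3 + 1/10*a_4 + 1/10*a_5 + 13/20*a_6
  a_5 = 0*a_1 + 1/20*a_2 + 2/5*a_3 + 3/10*a_4 + 1/20*a_5 + 1/5*a_6

Substituting a_1 = 1 and a_6 = 0, rearrange to (I - Q) a = r where r[i] = P(i -> 1):
  [9/10, -1/4, -7/20, -1/5] . (a_2, a_3, a_4, a_5) = 1/20
  [0, 19/20, -3/4, -3/20] . (a_2, a_3, a_4, a_5) = 1/20
  [-1/20, -1/20, 9/10, -1/10] . (a_2, a_3, a_4, a_5) = 1/20
  [-1/20, -2/5, -3/10, 19/20] . (a_2, a_3, a_4, a_5) = 0

Solving yields:
  a_2 = 840/5899
  a_3 = 3833/29495
  a_4 = 2372/29495
  a_5 = 152/1735

Starting state is 2, so the absorption probability is a_2 = 840/5899.

Answer: 840/5899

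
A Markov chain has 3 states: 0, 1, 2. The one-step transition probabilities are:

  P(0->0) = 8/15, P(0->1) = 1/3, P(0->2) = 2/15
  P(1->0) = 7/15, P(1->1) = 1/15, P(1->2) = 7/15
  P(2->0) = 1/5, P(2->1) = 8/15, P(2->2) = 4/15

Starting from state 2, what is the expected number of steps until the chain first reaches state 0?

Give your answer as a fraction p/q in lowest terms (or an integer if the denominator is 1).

Answer: 165/49

Derivation:
Let h_i = expected steps to first reach 0 from state i.
Boundary: h_0 = 0.
First-step equations for the other states:
  h_1 = 1 + 7/15*h_0 + 1/15*h_1 + 7/15*h_2
  h_2 = 1 + 1/5*h_0 + 8/15*h_1 + 4/15*h_2

Substituting h_0 = 0 and rearranging gives the linear system (I - Q) h = 1:
  [14/15, -7/15] . (h_1, h_2) = 1
  [-8/15, 11/15] . (h_1, h_2) = 1

Solving yields:
  h_1 = 135/49
  h_2 = 165/49

Starting state is 2, so the expected hitting time is h_2 = 165/49.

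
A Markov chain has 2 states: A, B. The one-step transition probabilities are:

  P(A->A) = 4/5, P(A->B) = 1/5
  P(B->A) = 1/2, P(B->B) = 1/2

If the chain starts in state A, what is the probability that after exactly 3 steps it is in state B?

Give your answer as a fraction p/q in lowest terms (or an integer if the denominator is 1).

Answer: 139/500

Derivation:
Computing P^3 by repeated multiplication:
P^1 =
  A: [4/5, 1/5]
  B: [1/2, 1/2]
P^2 =
  A: [37/50, 13/50]
  B: [13/20, 7/20]
P^3 =
  A: [361/500, 139/500]
  B: [139/200, 61/200]

(P^3)[A -> B] = 139/500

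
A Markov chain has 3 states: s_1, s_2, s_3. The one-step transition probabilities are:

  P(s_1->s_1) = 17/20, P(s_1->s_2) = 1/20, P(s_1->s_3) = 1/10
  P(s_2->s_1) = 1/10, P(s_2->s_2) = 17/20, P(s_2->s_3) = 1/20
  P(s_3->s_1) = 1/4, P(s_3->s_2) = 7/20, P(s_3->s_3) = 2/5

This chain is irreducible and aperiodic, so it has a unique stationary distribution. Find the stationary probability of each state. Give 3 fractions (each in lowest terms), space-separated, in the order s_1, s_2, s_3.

Answer: 29/62 13/31 7/62

Derivation:
The stationary distribution satisfies pi = pi * P, i.e.:
  pi_s_1 = 17/20*pi_s_1 + 1/10*pi_s_2 + 1/4*pi_s_3
  pi_s_2 = 1/20*pi_s_1 + 17/20*pi_s_2 + 7/20*pi_s_3
  pi_s_3 = 1/10*pi_s_1 + 1/20*pi_s_2 + 2/5*pi_s_3
with normalization: pi_s_1 + pi_s_2 + pi_s_3 = 1.

Using the first 2 balance equations plus normalization, the linear system A*pi = b is:
  [-3/20, 1/10, 1/4] . pi = 0
  [1/20, -3/20, 7/20] . pi = 0
  [1, 1, 1] . pi = 1

Solving yields:
  pi_s_1 = 29/62
  pi_s_2 = 13/31
  pi_s_3 = 7/62

Verification (pi * P):
  29/62*17/20 + 13/31*1/10 + 7/62*1/4 = 29/62 = pi_s_1  (ok)
  29/62*1/20 + 13/31*17/20 + 7/62*7/20 = 13/31 = pi_s_2  (ok)
  29/62*1/10 + 13/31*1/20 + 7/62*2/5 = 7/62 = pi_s_3  (ok)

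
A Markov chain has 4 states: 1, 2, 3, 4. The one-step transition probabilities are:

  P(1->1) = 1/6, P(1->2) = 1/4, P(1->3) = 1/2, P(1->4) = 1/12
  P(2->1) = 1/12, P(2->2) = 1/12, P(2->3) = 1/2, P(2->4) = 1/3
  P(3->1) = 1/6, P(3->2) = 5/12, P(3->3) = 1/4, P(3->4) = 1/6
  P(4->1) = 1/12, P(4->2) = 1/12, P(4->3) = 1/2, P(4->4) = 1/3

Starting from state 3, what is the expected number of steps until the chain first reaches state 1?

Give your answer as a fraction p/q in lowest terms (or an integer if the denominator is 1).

Let h_i = expected steps to first reach 1 from state i.
Boundary: h_1 = 0.
First-step equations for the other states:
  h_2 = 1 + 1/12*h_1 + 1/12*h_2 + 1/2*h_3 + 1/3*h_4
  h_3 = 1 + 1/6*h_1 + 5/12*h_2 + 1/4*h_3 + 1/6*h_4
  h_4 = 1 + 1/12*h_1 + 1/12*h_2 + 1/2*h_3 + 1/3*h_4

Substituting h_1 = 0 and rearranging gives the linear system (I - Q) h = 1:
  [11/12, -1/2, -1/3] . (h_2, h_3, h_4) = 1
  [-5/12, 3/4, -1/6] . (h_2, h_3, h_4) = 1
  [-1/12, -1/2, 2/3] . (h_2, h_3, h_4) = 1

Solving yields:
  h_2 = 60/7
  h_3 = 8
  h_4 = 60/7

Starting state is 3, so the expected hitting time is h_3 = 8.

Answer: 8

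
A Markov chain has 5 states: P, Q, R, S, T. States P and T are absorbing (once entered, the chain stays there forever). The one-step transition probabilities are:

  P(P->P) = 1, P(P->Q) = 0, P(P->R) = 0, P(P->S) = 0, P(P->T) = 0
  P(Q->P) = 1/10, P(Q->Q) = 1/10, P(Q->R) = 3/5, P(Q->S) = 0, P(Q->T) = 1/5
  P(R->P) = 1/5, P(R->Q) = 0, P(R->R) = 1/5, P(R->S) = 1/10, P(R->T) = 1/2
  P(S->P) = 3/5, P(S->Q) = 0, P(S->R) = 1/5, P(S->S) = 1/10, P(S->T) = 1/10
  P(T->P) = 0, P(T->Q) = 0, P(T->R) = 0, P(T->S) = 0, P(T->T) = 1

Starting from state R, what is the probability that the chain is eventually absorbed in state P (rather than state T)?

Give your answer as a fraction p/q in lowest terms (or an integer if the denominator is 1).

Let a_i = P(absorbed in P | start in state i).
Boundary conditions: a_P = 1, a_T = 0.
For each transient state i, a_i = sum_j P(i->j) * a_j:
  a_Q = 1/10*a_P + 1/10*a_Q + 3/5*a_R + 0*a_S + 1/5*a_T
  a_R = 1/5*a_P + 0*a_Q + 1/5*a_R + 1/10*a_S + 1/2*a_T
  a_S = 3/5*a_P + 0*a_Q + 1/5*a_R + 1/10*a_S + 1/10*a_T

Substituting a_P = 1 and a_T = 0, rearrange to (I - Q) a = r where r[i] = P(i -> P):
  [9/10, -3/5, 0] . (a_Q, a_R, a_S) = 1/10
  [0, 4/5, -1/10] . (a_Q, a_R, a_S) = 1/5
  [0, -1/5, 9/10] . (a_Q, a_R, a_S) = 3/5

Solving yields:
  a_Q = 107/315
  a_R = 12/35
  a_S = 26/35

Starting state is R, so the absorption probability is a_R = 12/35.

Answer: 12/35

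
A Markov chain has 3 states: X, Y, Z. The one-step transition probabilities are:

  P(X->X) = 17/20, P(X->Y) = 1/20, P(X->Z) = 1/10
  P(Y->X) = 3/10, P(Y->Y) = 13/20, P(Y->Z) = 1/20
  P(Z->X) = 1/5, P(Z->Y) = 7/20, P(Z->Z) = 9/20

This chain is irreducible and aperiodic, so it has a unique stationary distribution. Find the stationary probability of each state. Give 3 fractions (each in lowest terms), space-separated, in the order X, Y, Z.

The stationary distribution satisfies pi = pi * P, i.e.:
  pi_X = 17/20*pi_X + 3/10*pi_Y + 1/5*pi_Z
  pi_Y = 1/20*pi_X + 13/20*pi_Y + 7/20*pi_Z
  pi_Z = 1/10*pi_X + 1/20*pi_Y + 9/20*pi_Z
with normalization: pi_X + pi_Y + pi_Z = 1.

Using the first 2 balance equations plus normalization, the linear system A*pi = b is:
  [-3/20, 3/10, 1/5] . pi = 0
  [1/20, -7/20, 7/20] . pi = 0
  [1, 1, 1] . pi = 1

Solving yields:
  pi_X = 7/11
  pi_Y = 5/22
  pi_Z = 3/22

Verification (pi * P):
  7/11*17/20 + 5/22*3/10 + 3/22*1/5 = 7/11 = pi_X  (ok)
  7/11*1/20 + 5/22*13/20 + 3/22*7/20 = 5/22 = pi_Y  (ok)
  7/11*1/10 + 5/22*1/20 + 3/22*9/20 = 3/22 = pi_Z  (ok)

Answer: 7/11 5/22 3/22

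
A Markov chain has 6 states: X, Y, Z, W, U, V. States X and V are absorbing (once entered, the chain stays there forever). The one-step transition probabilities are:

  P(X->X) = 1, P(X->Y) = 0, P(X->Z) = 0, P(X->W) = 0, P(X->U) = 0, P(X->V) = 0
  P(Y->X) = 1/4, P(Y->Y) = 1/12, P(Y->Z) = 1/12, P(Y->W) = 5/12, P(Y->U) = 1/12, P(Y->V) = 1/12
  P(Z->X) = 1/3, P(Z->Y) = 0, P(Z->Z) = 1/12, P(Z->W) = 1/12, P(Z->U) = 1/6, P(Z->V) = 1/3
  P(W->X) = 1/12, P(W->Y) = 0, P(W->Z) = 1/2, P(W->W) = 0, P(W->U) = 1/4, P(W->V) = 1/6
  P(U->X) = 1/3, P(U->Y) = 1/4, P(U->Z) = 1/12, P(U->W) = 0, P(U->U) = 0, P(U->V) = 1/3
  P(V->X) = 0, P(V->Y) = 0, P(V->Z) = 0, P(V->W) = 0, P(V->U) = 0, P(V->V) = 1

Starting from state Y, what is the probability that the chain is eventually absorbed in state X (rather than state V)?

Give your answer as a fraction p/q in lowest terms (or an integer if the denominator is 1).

Let a_i = P(absorbed in X | start in state i).
Boundary conditions: a_X = 1, a_V = 0.
For each transient state i, a_i = sum_j P(i->j) * a_j:
  a_Y = 1/4*a_X + 1/12*a_Y + 1/12*a_Z + 5/12*a_W + 1/12*a_U + 1/12*a_V
  a_Z = 1/3*a_X + 0*a_Y + 1/12*a_Z + 1/12*a_W + 1/6*a_U + 1/3*a_V
  a_W = 1/12*a_X + 0*a_Y + 1/2*a_Z + 0*a_W + 1/4*a_U + 1/6*a_V
  a_U = 1/3*a_X + 1/4*a_Y + 1/12*a_Z + 0*a_W + 0*a_U + 1/3*a_V

Substituting a_X = 1 and a_V = 0, rearrange to (I - Q) a = r where r[i] = P(i -> X):
  [11/12, -1/12, -5/12, -1/12] . (a_Y, a_Z, a_W, a_U) = 1/4
  [0, 11/12, -1/12, -1/6] . (a_Y, a_Z, a_W, a_U) = 1/3
  [0, -1/2, 1, -1/4] . (a_Y, a_Z, a_W, a_U) = 1/12
  [-1/4, -1/12, 0, 1] . (a_Y, a_Z, a_W, a_U) = 1/3

Solving yields:
  a_Y = 2918/5067
  a_Z = 2534/5067
  a_W = 7040/15201
  a_U = 7889/15201

Starting state is Y, so the absorption probability is a_Y = 2918/5067.

Answer: 2918/5067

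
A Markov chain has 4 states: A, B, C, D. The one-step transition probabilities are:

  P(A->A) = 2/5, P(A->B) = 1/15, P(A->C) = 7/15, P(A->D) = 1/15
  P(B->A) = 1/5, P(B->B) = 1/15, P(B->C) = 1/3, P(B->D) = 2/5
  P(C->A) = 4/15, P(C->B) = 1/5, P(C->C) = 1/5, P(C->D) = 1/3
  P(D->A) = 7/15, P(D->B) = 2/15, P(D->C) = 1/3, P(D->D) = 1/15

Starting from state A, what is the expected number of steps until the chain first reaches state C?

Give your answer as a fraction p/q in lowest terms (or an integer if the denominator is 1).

Answer: 825/367

Derivation:
Let h_i = expected steps to first reach C from state i.
Boundary: h_C = 0.
First-step equations for the other states:
  h_A = 1 + 2/5*h_A + 1/15*h_B + 7/15*h_C + 1/15*h_D
  h_B = 1 + 1/5*h_A + 1/15*h_B + 1/3*h_C + 2/5*h_D
  h_D = 1 + 7/15*h_A + 2/15*h_B + 1/3*h_C + 1/15*h_D

Substituting h_C = 0 and rearranging gives the linear system (I - Q) h = 1:
  [3/5, -1/15, -1/15] . (h_A, h_B, h_D) = 1
  [-1/5, 14/15, -2/5] . (h_A, h_B, h_D) = 1
  [-7/15, -2/15, 14/15] . (h_A, h_B, h_D) = 1

Solving yields:
  h_A = 825/367
  h_B = 975/367
  h_D = 945/367

Starting state is A, so the expected hitting time is h_A = 825/367.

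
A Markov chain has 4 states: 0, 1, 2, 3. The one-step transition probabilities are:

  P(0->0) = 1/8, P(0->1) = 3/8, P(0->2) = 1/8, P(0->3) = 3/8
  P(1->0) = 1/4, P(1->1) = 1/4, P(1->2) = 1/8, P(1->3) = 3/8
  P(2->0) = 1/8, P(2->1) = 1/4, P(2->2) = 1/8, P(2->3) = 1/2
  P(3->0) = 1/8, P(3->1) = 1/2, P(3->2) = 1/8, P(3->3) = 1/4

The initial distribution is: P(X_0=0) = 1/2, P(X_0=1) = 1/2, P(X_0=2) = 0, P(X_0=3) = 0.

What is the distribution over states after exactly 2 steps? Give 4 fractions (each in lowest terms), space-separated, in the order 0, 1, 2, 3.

Propagating the distribution step by step (d_{t+1} = d_t * P):
d_0 = (0=1/2, 1=1/2, 2=0, 3=0)
  d_1[0] = 1/2*1/8 + 1/2*1/4 + 0*1/8 + 0*1/8 = 3/16
  d_1[1] = 1/2*3/8 + 1/2*1/4 + 0*1/4 + 0*1/2 = 5/16
  d_1[2] = 1/2*1/8 + 1/2*1/8 + 0*1/8 + 0*1/8 = 1/8
  d_1[3] = 1/2*3/8 + 1/2*3/8 + 0*1/2 + 0*1/4 = 3/8
d_1 = (0=3/16, 1=5/16, 2=1/8, 3=3/8)
  d_2[0] = 3/16*1/8 + 5/16*1/4 + 1/8*1/8 + 3/8*1/8 = 21/128
  d_2[1] = 3/16*3/8 + 5/16*1/4 + 1/8*1/4 + 3/8*1/2 = 47/128
  d_2[2] = 3/16*1/8 + 5/16*1/8 + 1/8*1/8 + 3/8*1/8 = 1/8
  d_2[3] = 3/16*3/8 + 5/16*3/8 + 1/8*1/2 + 3/8*1/4 = 11/32
d_2 = (0=21/128, 1=47/128, 2=1/8, 3=11/32)

Answer: 21/128 47/128 1/8 11/32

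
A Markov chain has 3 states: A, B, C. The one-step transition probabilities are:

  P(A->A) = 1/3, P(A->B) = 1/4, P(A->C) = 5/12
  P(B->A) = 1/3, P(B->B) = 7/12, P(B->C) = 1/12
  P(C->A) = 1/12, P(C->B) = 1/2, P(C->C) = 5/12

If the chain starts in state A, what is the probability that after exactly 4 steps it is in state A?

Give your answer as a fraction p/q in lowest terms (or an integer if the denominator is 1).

Computing P^4 by repeated multiplication:
P^1 =
  A: [1/3, 1/4, 5/12]
  B: [1/3, 7/12, 1/12]
  C: [1/12, 1/2, 5/12]
P^2 =
  A: [11/48, 7/16, 1/3]
  B: [5/16, 67/144, 2/9]
  C: [11/48, 25/48, 1/4]
P^3 =
  A: [1/4, 23/48, 13/48]
  B: [5/18, 199/432, 113/432]
  C: [13/48, 35/72, 35/144]
P^4 =
  A: [17/64, 275/576, 37/144]
  B: [463/1728, 2431/5184, 341/1296]
  C: [157/576, 817/1728, 55/216]

(P^4)[A -> A] = 17/64

Answer: 17/64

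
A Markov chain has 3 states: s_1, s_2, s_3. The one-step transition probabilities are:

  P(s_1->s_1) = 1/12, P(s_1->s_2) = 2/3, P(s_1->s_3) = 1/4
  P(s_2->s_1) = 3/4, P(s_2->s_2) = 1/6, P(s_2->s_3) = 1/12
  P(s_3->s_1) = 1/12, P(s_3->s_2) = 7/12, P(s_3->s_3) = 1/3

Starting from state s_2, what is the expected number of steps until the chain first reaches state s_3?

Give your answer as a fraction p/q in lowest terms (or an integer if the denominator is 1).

Answer: 120/19

Derivation:
Let h_i = expected steps to first reach s_3 from state i.
Boundary: h_s_3 = 0.
First-step equations for the other states:
  h_s_1 = 1 + 1/12*h_s_1 + 2/3*h_s_2 + 1/4*h_s_3
  h_s_2 = 1 + 3/4*h_s_1 + 1/6*h_s_2 + 1/12*h_s_3

Substituting h_s_3 = 0 and rearranging gives the linear system (I - Q) h = 1:
  [11/12, -2/3] . (h_s_1, h_s_2) = 1
  [-3/4, 5/6] . (h_s_1, h_s_2) = 1

Solving yields:
  h_s_1 = 108/19
  h_s_2 = 120/19

Starting state is s_2, so the expected hitting time is h_s_2 = 120/19.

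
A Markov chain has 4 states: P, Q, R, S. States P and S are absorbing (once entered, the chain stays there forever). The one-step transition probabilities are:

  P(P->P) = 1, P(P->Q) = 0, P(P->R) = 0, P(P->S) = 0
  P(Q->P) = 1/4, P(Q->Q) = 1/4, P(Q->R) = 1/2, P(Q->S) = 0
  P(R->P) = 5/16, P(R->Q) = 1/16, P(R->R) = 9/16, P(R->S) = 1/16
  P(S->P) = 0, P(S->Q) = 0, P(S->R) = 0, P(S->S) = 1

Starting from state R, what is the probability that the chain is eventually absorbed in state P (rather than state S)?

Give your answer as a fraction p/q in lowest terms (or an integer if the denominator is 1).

Let a_i = P(absorbed in P | start in state i).
Boundary conditions: a_P = 1, a_S = 0.
For each transient state i, a_i = sum_j P(i->j) * a_j:
  a_Q = 1/4*a_P + 1/4*a_Q + 1/2*a_R + 0*a_S
  a_R = 5/16*a_P + 1/16*a_Q + 9/16*a_R + 1/16*a_S

Substituting a_P = 1 and a_S = 0, rearrange to (I - Q) a = r where r[i] = P(i -> P):
  [3/4, -1/2] . (a_Q, a_R) = 1/4
  [-1/16, 7/16] . (a_Q, a_R) = 5/16

Solving yields:
  a_Q = 17/19
  a_R = 16/19

Starting state is R, so the absorption probability is a_R = 16/19.

Answer: 16/19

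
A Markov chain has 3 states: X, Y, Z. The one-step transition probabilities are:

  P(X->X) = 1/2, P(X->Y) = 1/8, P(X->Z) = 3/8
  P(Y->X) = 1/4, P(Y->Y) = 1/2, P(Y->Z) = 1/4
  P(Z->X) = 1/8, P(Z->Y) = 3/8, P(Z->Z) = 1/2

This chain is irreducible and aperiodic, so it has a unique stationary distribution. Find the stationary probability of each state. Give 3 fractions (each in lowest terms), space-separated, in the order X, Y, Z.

The stationary distribution satisfies pi = pi * P, i.e.:
  pi_X = 1/2*pi_X + 1/4*pi_Y + 1/8*pi_Z
  pi_Y = 1/8*pi_X + 1/2*pi_Y + 3/8*pi_Z
  pi_Z = 3/8*pi_X + 1/4*pi_Y + 1/2*pi_Z
with normalization: pi_X + pi_Y + pi_Z = 1.

Using the first 2 balance equations plus normalization, the linear system A*pi = b is:
  [-1/2, 1/4, 1/8] . pi = 0
  [1/8, -1/2, 3/8] . pi = 0
  [1, 1, 1] . pi = 1

Solving yields:
  pi_X = 10/37
  pi_Y = 13/37
  pi_Z = 14/37

Verification (pi * P):
  10/37*1/2 + 13/37*1/4 + 14/37*1/8 = 10/37 = pi_X  (ok)
  10/37*1/8 + 13/37*1/2 + 14/37*3/8 = 13/37 = pi_Y  (ok)
  10/37*3/8 + 13/37*1/4 + 14/37*1/2 = 14/37 = pi_Z  (ok)

Answer: 10/37 13/37 14/37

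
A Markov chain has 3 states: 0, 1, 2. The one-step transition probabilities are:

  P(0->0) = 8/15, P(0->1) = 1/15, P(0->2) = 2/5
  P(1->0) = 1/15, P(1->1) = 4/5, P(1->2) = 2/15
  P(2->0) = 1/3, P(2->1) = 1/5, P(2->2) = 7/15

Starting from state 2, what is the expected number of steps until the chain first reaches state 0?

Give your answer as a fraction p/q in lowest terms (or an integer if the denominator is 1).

Answer: 5

Derivation:
Let h_i = expected steps to first reach 0 from state i.
Boundary: h_0 = 0.
First-step equations for the other states:
  h_1 = 1 + 1/15*h_0 + 4/5*h_1 + 2/15*h_2
  h_2 = 1 + 1/3*h_0 + 1/5*h_1 + 7/15*h_2

Substituting h_0 = 0 and rearranging gives the linear system (I - Q) h = 1:
  [1/5, -2/15] . (h_1, h_2) = 1
  [-1/5, 8/15] . (h_1, h_2) = 1

Solving yields:
  h_1 = 25/3
  h_2 = 5

Starting state is 2, so the expected hitting time is h_2 = 5.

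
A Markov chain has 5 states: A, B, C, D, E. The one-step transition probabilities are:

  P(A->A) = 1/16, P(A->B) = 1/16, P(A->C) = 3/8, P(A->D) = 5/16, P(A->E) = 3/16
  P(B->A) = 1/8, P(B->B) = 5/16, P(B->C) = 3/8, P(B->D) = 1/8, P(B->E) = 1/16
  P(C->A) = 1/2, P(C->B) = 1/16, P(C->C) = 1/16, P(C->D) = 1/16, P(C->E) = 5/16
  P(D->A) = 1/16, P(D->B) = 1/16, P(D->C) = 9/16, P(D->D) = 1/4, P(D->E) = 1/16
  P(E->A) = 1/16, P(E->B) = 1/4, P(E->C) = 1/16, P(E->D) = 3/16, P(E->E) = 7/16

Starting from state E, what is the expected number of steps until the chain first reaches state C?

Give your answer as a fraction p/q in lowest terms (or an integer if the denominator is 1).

Answer: 57648/14441

Derivation:
Let h_i = expected steps to first reach C from state i.
Boundary: h_C = 0.
First-step equations for the other states:
  h_A = 1 + 1/16*h_A + 1/16*h_B + 3/8*h_C + 5/16*h_D + 3/16*h_E
  h_B = 1 + 1/8*h_A + 5/16*h_B + 3/8*h_C + 1/8*h_D + 1/16*h_E
  h_D = 1 + 1/16*h_A + 1/16*h_B + 9/16*h_C + 1/4*h_D + 1/16*h_E
  h_E = 1 + 1/16*h_A + 1/4*h_B + 1/16*h_C + 3/16*h_D + 7/16*h_E

Substituting h_C = 0 and rearranging gives the linear system (I - Q) h = 1:
  [15/16, -1/16, -5/16, -3/16] . (h_A, h_B, h_D, h_E) = 1
  [-1/8, 11/16, -1/8, -1/16] . (h_A, h_B, h_D, h_E) = 1
  [-1/16, -1/16, 3/4, -1/16] . (h_A, h_B, h_D, h_E) = 1
  [-1/16, -1/4, -3/16, 9/16] . (h_A, h_B, h_D, h_E) = 1

Solving yields:
  h_A = 39744/14441
  h_B = 39040/14441
  h_D = 30624/14441
  h_E = 57648/14441

Starting state is E, so the expected hitting time is h_E = 57648/14441.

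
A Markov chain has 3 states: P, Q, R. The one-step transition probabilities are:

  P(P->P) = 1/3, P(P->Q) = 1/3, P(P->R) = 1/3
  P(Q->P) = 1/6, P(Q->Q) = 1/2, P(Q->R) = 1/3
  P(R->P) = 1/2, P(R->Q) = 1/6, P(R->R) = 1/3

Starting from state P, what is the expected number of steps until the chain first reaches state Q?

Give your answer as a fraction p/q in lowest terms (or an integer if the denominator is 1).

Let h_i = expected steps to first reach Q from state i.
Boundary: h_Q = 0.
First-step equations for the other states:
  h_P = 1 + 1/3*h_P + 1/3*h_Q + 1/3*h_R
  h_R = 1 + 1/2*h_P + 1/6*h_Q + 1/3*h_R

Substituting h_Q = 0 and rearranging gives the linear system (I - Q) h = 1:
  [2/3, -1/3] . (h_P, h_R) = 1
  [-1/2, 2/3] . (h_P, h_R) = 1

Solving yields:
  h_P = 18/5
  h_R = 21/5

Starting state is P, so the expected hitting time is h_P = 18/5.

Answer: 18/5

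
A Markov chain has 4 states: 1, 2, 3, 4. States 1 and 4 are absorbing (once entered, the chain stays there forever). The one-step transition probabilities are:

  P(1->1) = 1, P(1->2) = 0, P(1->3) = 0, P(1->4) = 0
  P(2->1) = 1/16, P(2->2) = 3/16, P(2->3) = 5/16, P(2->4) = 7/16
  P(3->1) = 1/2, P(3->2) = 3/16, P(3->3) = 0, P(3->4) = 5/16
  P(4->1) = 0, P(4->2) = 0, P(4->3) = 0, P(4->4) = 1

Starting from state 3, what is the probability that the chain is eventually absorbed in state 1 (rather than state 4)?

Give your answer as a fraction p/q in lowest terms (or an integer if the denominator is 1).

Answer: 107/193

Derivation:
Let a_i = P(absorbed in 1 | start in state i).
Boundary conditions: a_1 = 1, a_4 = 0.
For each transient state i, a_i = sum_j P(i->j) * a_j:
  a_2 = 1/16*a_1 + 3/16*a_2 + 5/16*a_3 + 7/16*a_4
  a_3 = 1/2*a_1 + 3/16*a_2 + 0*a_3 + 5/16*a_4

Substituting a_1 = 1 and a_4 = 0, rearrange to (I - Q) a = r where r[i] = P(i -> 1):
  [13/16, -5/16] . (a_2, a_3) = 1/16
  [-3/16, 1] . (a_2, a_3) = 1/2

Solving yields:
  a_2 = 56/193
  a_3 = 107/193

Starting state is 3, so the absorption probability is a_3 = 107/193.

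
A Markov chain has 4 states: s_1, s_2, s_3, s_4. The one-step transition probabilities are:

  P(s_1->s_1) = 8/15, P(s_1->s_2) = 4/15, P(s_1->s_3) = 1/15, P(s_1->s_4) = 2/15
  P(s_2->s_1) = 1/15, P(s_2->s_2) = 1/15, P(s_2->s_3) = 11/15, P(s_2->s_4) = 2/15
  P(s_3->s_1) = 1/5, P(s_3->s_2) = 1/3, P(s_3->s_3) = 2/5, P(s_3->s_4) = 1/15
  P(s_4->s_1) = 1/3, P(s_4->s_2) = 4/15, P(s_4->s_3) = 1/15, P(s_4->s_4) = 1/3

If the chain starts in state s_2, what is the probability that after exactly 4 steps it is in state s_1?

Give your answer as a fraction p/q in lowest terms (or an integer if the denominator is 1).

Computing P^4 by repeated multiplication:
P^1 =
  s_1: [8/15, 4/15, 1/15, 2/15]
  s_2: [1/15, 1/15, 11/15, 2/15]
  s_3: [1/5, 1/3, 2/5, 1/15]
  s_4: [1/3, 4/15, 1/15, 1/3]
P^2 =
  s_1: [9/25, 49/225, 4/15, 7/45]
  s_2: [52/225, 68/225, 16/45, 1/9]
  s_3: [52/225, 17/75, 19/45, 3/25]
  s_4: [8/25, 49/225, 4/15, 44/225]
P^3 =
  s_1: [1052/3375, 271/1125, 203/675, 11/75]
  s_2: [283/1125, 776/3375, 29/75, 89/675]
  s_3: [887/3375, 842/3375, 242/675, 436/3375]
  s_4: [41/135, 271/1125, 203/675, 58/375]
P^4 =
  s_1: [14749/50625, 12076/50625, 3316/10125, 1444/10125]
  s_2: [13708/50625, 4159/16875, 3532/10125, 452/3375]
  s_3: [13748/50625, 12184/50625, 3569/10125, 6848/50625]
  s_4: [14668/50625, 12076/50625, 3316/10125, 7301/50625]

(P^4)[s_2 -> s_1] = 13708/50625

Answer: 13708/50625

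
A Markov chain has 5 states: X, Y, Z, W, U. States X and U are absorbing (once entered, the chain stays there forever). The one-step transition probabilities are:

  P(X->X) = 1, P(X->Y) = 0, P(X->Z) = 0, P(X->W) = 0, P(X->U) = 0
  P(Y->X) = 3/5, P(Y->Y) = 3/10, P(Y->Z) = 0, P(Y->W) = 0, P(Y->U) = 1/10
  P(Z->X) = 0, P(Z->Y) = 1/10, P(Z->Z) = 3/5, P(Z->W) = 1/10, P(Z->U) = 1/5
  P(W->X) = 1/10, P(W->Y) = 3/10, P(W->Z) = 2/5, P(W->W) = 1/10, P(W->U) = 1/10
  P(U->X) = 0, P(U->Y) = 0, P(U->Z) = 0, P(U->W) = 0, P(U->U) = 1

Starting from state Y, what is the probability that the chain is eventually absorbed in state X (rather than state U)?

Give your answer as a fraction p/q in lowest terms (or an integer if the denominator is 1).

Answer: 6/7

Derivation:
Let a_i = P(absorbed in X | start in state i).
Boundary conditions: a_X = 1, a_U = 0.
For each transient state i, a_i = sum_j P(i->j) * a_j:
  a_Y = 3/5*a_X + 3/10*a_Y + 0*a_Z + 0*a_W + 1/10*a_U
  a_Z = 0*a_X + 1/10*a_Y + 3/5*a_Z + 1/10*a_W + 1/5*a_U
  a_W = 1/10*a_X + 3/10*a_Y + 2/5*a_Z + 1/10*a_W + 1/10*a_U

Substituting a_X = 1 and a_U = 0, rearrange to (I - Q) a = r where r[i] = P(i -> X):
  [7/10, 0, 0] . (a_Y, a_Z, a_W) = 3/5
  [-1/10, 2/5, -1/10] . (a_Y, a_Z, a_W) = 0
  [-3/10, -2/5, 9/10] . (a_Y, a_Z, a_W) = 1/10

Solving yields:
  a_Y = 6/7
  a_Z = 79/224
  a_W = 31/56

Starting state is Y, so the absorption probability is a_Y = 6/7.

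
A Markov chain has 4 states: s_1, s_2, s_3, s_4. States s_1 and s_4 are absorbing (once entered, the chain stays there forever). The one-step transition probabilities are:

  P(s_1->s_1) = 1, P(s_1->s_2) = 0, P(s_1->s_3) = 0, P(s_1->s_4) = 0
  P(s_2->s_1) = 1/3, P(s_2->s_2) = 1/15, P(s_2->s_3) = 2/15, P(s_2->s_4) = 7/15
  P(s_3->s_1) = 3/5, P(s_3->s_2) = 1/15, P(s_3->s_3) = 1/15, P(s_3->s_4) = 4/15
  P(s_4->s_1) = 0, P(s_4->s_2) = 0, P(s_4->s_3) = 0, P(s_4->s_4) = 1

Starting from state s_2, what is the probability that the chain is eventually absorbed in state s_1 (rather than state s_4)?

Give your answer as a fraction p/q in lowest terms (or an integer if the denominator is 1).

Answer: 44/97

Derivation:
Let a_i = P(absorbed in s_1 | start in state i).
Boundary conditions: a_s_1 = 1, a_s_4 = 0.
For each transient state i, a_i = sum_j P(i->j) * a_j:
  a_s_2 = 1/3*a_s_1 + 1/15*a_s_2 + 2/15*a_s_3 + 7/15*a_s_4
  a_s_3 = 3/5*a_s_1 + 1/15*a_s_2 + 1/15*a_s_3 + 4/15*a_s_4

Substituting a_s_1 = 1 and a_s_4 = 0, rearrange to (I - Q) a = r where r[i] = P(i -> s_1):
  [14/15, -2/15] . (a_s_2, a_s_3) = 1/3
  [-1/15, 14/15] . (a_s_2, a_s_3) = 3/5

Solving yields:
  a_s_2 = 44/97
  a_s_3 = 131/194

Starting state is s_2, so the absorption probability is a_s_2 = 44/97.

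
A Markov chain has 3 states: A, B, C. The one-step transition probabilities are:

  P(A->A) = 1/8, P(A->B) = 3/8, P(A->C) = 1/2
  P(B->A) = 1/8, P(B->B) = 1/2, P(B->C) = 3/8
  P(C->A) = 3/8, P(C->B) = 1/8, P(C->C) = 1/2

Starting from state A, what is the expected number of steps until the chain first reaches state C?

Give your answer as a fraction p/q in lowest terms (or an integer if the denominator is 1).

Answer: 56/25

Derivation:
Let h_i = expected steps to first reach C from state i.
Boundary: h_C = 0.
First-step equations for the other states:
  h_A = 1 + 1/8*h_A + 3/8*h_B + 1/2*h_C
  h_B = 1 + 1/8*h_A + 1/2*h_B + 3/8*h_C

Substituting h_C = 0 and rearranging gives the linear system (I - Q) h = 1:
  [7/8, -3/8] . (h_A, h_B) = 1
  [-1/8, 1/2] . (h_A, h_B) = 1

Solving yields:
  h_A = 56/25
  h_B = 64/25

Starting state is A, so the expected hitting time is h_A = 56/25.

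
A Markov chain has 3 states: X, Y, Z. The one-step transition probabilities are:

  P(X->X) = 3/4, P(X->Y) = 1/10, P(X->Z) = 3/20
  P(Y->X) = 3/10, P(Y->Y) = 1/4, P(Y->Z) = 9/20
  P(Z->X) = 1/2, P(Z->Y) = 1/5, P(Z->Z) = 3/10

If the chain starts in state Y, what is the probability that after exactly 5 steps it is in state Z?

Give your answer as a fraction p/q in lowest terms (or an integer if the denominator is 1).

Answer: 734877/3200000

Derivation:
Computing P^5 by repeated multiplication:
P^1 =
  X: [3/4, 1/10, 3/20]
  Y: [3/10, 1/4, 9/20]
  Z: [1/2, 1/5, 3/10]
P^2 =
  X: [267/400, 13/100, 81/400]
  Y: [21/40, 73/400, 117/400]
  Z: [117/200, 4/25, 51/200]
P^3 =
  X: [5127/8000, 559/4000, 351/1600]
  Y: [2379/4000, 1253/8000, 1989/8000]
  Z: [2457/4000, 299/2000, 189/800]
P^4 =
  X: [101163/160000, 1429/10000, 35973/160000]
  Y: [49389/80000, 23737/160000, 7497/32000]
  Z: [49893/80000, 2921/20000, 18423/80000]
P^5 =
  X: [2014359/3200000, 230269/1600000, 725103/3200000]
  Y: [999471/1600000, 466181/3200000, 734877/3200000]
  Z: [1002729/1600000, 115949/800000, 365373/1600000]

(P^5)[Y -> Z] = 734877/3200000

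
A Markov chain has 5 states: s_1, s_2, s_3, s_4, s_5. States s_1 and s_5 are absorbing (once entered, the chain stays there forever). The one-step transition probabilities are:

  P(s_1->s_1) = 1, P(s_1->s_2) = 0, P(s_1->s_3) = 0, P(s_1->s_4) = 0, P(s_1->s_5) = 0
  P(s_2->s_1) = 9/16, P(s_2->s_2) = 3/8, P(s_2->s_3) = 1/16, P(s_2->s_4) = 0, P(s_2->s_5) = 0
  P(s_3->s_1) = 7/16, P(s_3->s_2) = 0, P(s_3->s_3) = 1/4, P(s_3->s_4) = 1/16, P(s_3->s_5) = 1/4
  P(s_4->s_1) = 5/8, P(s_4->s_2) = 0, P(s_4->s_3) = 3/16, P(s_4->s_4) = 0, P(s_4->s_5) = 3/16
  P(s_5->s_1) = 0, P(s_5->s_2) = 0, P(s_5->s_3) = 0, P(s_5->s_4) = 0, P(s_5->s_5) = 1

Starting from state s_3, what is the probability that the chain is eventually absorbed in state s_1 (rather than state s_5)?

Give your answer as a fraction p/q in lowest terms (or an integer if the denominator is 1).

Let a_i = P(absorbed in s_1 | start in state i).
Boundary conditions: a_s_1 = 1, a_s_5 = 0.
For each transient state i, a_i = sum_j P(i->j) * a_j:
  a_s_2 = 9/16*a_s_1 + 3/8*a_s_2 + 1/16*a_s_3 + 0*a_s_4 + 0*a_s_5
  a_s_3 = 7/16*a_s_1 + 0*a_s_2 + 1/4*a_s_3 + 1/16*a_s_4 + 1/4*a_s_5
  a_s_4 = 5/8*a_s_1 + 0*a_s_2 + 3/16*a_s_3 + 0*a_s_4 + 3/16*a_s_5

Substituting a_s_1 = 1 and a_s_5 = 0, rearrange to (I - Q) a = r where r[i] = P(i -> s_1):
  [5/8, -1/16, 0] . (a_s_2, a_s_3, a_s_4) = 9/16
  [0, 3/4, -1/16] . (a_s_2, a_s_3, a_s_4) = 7/16
  [0, -3/16, 1] . (a_s_2, a_s_3, a_s_4) = 5/8

Solving yields:
  a_s_2 = 1823/1890
  a_s_3 = 122/189
  a_s_4 = 47/63

Starting state is s_3, so the absorption probability is a_s_3 = 122/189.

Answer: 122/189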